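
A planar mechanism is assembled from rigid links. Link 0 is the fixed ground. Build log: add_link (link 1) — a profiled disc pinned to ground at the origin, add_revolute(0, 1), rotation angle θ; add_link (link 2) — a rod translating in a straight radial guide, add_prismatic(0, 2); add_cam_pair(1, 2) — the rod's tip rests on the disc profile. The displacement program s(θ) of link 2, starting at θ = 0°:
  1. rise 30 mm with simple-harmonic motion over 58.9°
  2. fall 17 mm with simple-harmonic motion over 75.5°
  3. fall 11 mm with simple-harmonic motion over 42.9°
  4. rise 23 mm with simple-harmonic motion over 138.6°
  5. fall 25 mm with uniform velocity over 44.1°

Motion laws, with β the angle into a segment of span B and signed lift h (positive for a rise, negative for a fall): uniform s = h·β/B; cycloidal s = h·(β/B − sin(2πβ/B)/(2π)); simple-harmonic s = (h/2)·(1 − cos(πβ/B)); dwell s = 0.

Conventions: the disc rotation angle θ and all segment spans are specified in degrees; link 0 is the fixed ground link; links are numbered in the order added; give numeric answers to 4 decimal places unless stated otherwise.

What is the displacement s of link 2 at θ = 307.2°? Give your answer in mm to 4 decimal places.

seg 1 [0°–58.9°] simple-harmonic, h=30: full span → s += 30 → s = 30.0000
seg 2 [58.9°–134.4°] simple-harmonic, h=-17: full span → s += -17 → s = 13.0000
seg 3 [134.4°–177.3°] simple-harmonic, h=-11: full span → s += -11 → s = 2.0000
seg 4 [177.3°–315.9°] simple-harmonic, h=23: θ=307.2° here. β=129.9, B=138.6. 23/2·(1 − cos(π·0.9372)) = 22.7771 → s = 24.7771

24.7771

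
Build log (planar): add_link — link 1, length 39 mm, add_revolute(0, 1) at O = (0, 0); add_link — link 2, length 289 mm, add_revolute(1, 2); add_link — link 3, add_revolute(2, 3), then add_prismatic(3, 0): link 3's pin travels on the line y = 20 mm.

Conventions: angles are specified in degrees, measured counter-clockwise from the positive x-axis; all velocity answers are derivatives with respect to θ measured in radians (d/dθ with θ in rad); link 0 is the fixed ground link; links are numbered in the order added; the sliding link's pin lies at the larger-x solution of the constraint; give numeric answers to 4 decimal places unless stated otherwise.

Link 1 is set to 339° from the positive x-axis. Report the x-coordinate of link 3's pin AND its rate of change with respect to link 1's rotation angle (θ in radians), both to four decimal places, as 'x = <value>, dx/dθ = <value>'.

geometry: r = 39 mm, L = 289 mm, e = 20 mm
crank pin P = (r cos θ, r sin θ) = (36.409637, -13.976350)
h = r sin θ − e = -13.976350 − 20 = -33.976350
x = r cos θ + √(L² − h²) = 36.409637 + 286.995832 = 323.405469
dx/dθ = −r sin θ − h·r cos θ/√(L² − h²) (θ in radians; h = -33.976350) = 18.286749

x = 323.4055, dx/dθ = 18.2867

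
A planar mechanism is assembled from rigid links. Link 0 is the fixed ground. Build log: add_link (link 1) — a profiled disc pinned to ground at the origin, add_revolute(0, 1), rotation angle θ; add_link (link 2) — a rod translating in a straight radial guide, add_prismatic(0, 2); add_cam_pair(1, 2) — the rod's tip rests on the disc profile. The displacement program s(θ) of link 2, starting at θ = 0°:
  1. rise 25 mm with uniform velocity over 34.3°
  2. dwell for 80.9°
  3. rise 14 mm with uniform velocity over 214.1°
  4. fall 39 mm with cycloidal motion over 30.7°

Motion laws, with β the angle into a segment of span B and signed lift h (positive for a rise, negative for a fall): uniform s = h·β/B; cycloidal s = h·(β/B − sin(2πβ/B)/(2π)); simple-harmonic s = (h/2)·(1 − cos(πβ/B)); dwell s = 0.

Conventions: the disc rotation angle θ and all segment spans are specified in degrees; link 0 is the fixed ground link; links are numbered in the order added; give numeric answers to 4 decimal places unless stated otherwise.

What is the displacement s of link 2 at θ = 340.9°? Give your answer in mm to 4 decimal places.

seg 1 [0°–34.3°] uniform, h=25: full span → s += 25 → s = 25.0000
seg 2 [34.3°–115.2°] dwell: s stays 25.0000
seg 3 [115.2°–329.3°] uniform, h=14: full span → s += 14 → s = 39.0000
seg 4 [329.3°–360°] cycloidal, h=-39: θ=340.9° here. β=11.6, B=30.7. -39·(0.3779 − sin(2π·0.3779)/(2π)) = -10.4264 → s = 28.5736

28.5736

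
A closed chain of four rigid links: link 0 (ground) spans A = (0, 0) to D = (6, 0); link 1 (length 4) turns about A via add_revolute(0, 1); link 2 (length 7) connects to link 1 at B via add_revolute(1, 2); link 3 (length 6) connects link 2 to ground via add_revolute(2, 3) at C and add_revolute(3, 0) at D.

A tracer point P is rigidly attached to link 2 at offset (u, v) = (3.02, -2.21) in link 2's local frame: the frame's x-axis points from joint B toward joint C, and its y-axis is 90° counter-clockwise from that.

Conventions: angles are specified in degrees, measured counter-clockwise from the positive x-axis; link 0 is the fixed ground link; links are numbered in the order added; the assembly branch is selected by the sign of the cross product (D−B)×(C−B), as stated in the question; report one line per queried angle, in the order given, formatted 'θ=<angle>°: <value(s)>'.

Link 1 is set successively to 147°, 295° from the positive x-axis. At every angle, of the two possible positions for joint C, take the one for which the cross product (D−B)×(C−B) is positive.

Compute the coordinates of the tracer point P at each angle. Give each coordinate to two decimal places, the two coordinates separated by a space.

A=(0,0), D=(6.00,0)
θ=147°: B = A + 4.00·(cos147°, sin147°) = (-3.3547, 2.1786)
θ=147°: |BD| = 9.6050
θ=147°: circle(B,7.00) ∩ circle(D,6.00): a=5.4792, h=4.3564
θ=147°:   candidates: C₊=(2.9698,5.1786) cross=41.843; C₋=(0.9937,-3.3071) cross=-41.843
θ=147°:   branch + wants cross > 0 → take C=(2.9698,5.1786) (cross=41.843)
θ=147°: ex = (C−B)/|BC| = (0.9035,0.4286); ey = (-0.4286,0.9035)
θ=147°: P = B + 3.02·ex + -2.21·ey = (0.3211,1.4761)
θ=295°: B = A + 4.00·(cos295°, sin295°) = (1.6905, -3.6252)
θ=295°: |BD| = 5.6315
θ=295°: circle(B,7.00) ∩ circle(D,6.00): a=3.9700, h=5.7653
θ=295°:   candidates: C₊=(1.0171,3.3423) cross=32.468; C₋=(8.4399,-5.4815) cross=-32.468
θ=295°:   branch + wants cross > 0 → take C=(1.0171,3.3423) (cross=32.468)
θ=295°: ex = (C−B)/|BC| = (-0.0962,0.9954); ey = (-0.9954,-0.0962)
θ=295°: P = B + 3.02·ex + -2.21·ey = (3.5997,-0.4067)

θ=147°: 0.32 1.48
θ=295°: 3.60 -0.41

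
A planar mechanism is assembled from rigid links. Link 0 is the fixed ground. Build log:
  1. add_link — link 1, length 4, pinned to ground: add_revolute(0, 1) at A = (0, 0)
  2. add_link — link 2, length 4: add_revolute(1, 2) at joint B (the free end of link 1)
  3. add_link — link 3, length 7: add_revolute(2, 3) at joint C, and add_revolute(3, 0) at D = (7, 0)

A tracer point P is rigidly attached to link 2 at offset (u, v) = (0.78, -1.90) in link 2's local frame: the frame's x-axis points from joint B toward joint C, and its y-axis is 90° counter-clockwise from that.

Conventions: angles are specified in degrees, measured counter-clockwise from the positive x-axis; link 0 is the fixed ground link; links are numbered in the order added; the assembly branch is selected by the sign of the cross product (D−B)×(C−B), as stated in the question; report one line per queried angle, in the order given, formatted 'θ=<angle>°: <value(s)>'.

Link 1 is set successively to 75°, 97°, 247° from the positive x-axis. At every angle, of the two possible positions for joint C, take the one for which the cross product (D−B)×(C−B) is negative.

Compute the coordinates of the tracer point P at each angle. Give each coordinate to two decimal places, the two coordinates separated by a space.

A=(0,0), D=(7.00,0)
θ=75°: B = A + 4.00·(cos75°, sin75°) = (1.0353, 3.8637)
θ=75°: |BD| = 7.1068
θ=75°: circle(B,4.00) ∩ circle(D,7.00): a=1.2317, h=3.8057
θ=75°:   candidates: C₊=(4.1380,6.3882) cross=27.046; C₋=(0.0000,0.0000) cross=-27.046
θ=75°:   branch - wants cross < 0 → take C=(0.0000,0.0000) (cross=-27.046)
θ=75°: ex = (C−B)/|BC| = (-0.2588,-0.9659); ey = (0.9659,-0.2588)
θ=75°: P = B + 0.78·ex + -1.90·ey = (-1.0019,3.6020)
θ=97°: B = A + 4.00·(cos97°, sin97°) = (-0.4875, 3.9702)
θ=97°: |BD| = 8.4749
θ=97°: circle(B,4.00) ∩ circle(D,7.00): a=2.2906, h=3.2792
θ=97°:   candidates: C₊=(3.0724,5.7943) cross=27.791; C₋=(0.0000,0.0000) cross=-27.791
θ=97°:   branch - wants cross < 0 → take C=(0.0000,0.0000) (cross=-27.791)
θ=97°: ex = (C−B)/|BC| = (0.1219,-0.9925); ey = (0.9925,0.1219)
θ=97°: P = B + 0.78·ex + -1.90·ey = (-2.2783,2.9644)
θ=247°: B = A + 4.00·(cos247°, sin247°) = (-1.5629, -3.6820)
θ=247°: |BD| = 9.3210
θ=247°: circle(B,4.00) ∩ circle(D,7.00): a=2.8903, h=2.7652
θ=247°:   candidates: C₊=(0.0000,-0.0000) cross=25.774; C₋=(2.1846,-5.0806) cross=-25.774
θ=247°:   branch - wants cross < 0 → take C=(2.1846,-5.0806) (cross=-25.774)
θ=247°: ex = (C−B)/|BC| = (0.9369,-0.3496); ey = (0.3496,0.9369)
θ=247°: P = B + 0.78·ex + -1.90·ey = (-1.4965,-5.7348)

θ=75°: -1.00 3.60
θ=97°: -2.28 2.96
θ=247°: -1.50 -5.73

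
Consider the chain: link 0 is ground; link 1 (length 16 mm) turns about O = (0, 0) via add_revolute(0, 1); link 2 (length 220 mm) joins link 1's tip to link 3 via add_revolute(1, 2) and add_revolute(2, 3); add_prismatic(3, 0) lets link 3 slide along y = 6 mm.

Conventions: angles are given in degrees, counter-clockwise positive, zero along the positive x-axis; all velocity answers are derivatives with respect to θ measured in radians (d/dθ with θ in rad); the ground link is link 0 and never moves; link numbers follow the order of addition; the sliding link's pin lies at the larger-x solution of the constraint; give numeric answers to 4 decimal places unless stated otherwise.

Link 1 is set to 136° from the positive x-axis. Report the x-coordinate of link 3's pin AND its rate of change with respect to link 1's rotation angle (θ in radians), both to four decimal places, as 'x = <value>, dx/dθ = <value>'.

geometry: r = 16 mm, L = 220 mm, e = 6 mm
crank pin P = (r cos θ, r sin θ) = (-11.509437, 11.114534)
h = r sin θ − e = 11.114534 − 6 = 5.114534
x = r cos θ + √(L² − h²) = -11.509437 + 219.940541 = 208.431104
dx/dθ = −r sin θ − h·r cos θ/√(L² − h²) (θ in radians; h = 5.114534) = -10.846892

x = 208.4311, dx/dθ = -10.8469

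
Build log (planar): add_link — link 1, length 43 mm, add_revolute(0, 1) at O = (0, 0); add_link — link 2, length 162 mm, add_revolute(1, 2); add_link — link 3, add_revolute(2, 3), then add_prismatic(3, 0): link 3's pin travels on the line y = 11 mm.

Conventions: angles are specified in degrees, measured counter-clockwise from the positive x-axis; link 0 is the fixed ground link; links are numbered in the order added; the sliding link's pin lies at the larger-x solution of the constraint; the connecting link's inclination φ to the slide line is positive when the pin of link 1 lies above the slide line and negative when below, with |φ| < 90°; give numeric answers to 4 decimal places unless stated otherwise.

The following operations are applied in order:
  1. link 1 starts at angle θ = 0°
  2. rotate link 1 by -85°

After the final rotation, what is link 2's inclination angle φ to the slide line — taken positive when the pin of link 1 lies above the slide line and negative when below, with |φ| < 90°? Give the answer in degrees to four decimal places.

geometry: r = 43 mm, L = 162 mm, e = 11 mm; θ starts at 0°
rotate link 1 by -85°: θ ← 0° -85° = -85°
h = r sin θ − e = -42.836372 − 11 = -53.836372
sin φ = h / L = -53.836372 / 162 = -0.33232328
φ = arcsin(-0.33232328) = -19.409850°

-19.4099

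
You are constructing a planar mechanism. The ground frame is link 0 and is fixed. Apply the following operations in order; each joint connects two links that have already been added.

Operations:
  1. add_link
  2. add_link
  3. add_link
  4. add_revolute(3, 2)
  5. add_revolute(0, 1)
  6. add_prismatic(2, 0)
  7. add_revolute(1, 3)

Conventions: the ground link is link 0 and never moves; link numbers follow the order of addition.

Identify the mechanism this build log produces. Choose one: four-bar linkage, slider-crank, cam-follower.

links: 4 (incl. ground); joints: 3 revolute, 1 prismatic, 0 higher (cam) pair, forming one closed loop
4 links, 3 revolutes + 1 prismatic in one loop → slider-crank

slider-crank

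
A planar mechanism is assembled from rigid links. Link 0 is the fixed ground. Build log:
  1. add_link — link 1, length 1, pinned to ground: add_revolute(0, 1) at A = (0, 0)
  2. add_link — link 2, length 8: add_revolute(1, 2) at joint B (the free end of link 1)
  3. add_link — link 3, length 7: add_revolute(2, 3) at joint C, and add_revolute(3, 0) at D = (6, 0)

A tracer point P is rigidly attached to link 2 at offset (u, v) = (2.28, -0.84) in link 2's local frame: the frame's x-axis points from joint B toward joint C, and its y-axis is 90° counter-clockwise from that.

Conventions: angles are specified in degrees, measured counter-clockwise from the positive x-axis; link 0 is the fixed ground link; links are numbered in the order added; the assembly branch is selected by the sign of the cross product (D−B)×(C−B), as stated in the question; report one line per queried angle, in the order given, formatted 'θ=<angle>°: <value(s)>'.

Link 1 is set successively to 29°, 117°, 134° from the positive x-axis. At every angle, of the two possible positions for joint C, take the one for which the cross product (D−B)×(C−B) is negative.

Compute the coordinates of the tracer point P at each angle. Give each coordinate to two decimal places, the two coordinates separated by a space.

A=(0,0), D=(6.00,0)
θ=29°: B = A + 1.00·(cos29°, sin29°) = (0.8746, 0.4848)
θ=29°: |BD| = 5.1483
θ=29°: circle(B,8.00) ∩ circle(D,7.00): a=4.0309, h=6.9103
θ=29°:   candidates: C₊=(5.5384,6.9848) cross=35.576; C₋=(4.2369,-6.7743) cross=-35.576
θ=29°:   branch - wants cross < 0 → take C=(4.2369,-6.7743) (cross=-35.576)
θ=29°: ex = (C−B)/|BC| = (0.4203,-0.9074); ey = (0.9074,0.4203)
θ=29°: P = B + 2.28·ex + -0.84·ey = (1.0707,-1.9371)
θ=117°: B = A + 1.00·(cos117°, sin117°) = (-0.4540, 0.8910)
θ=117°: |BD| = 6.5152
θ=117°: circle(B,8.00) ∩ circle(D,7.00): a=4.4088, h=6.6755
θ=117°:   candidates: C₊=(4.8263,6.9009) cross=43.493; C₋=(3.0004,-6.3247) cross=-43.493
θ=117°:   branch - wants cross < 0 → take C=(3.0004,-6.3247) (cross=-43.493)
θ=117°: ex = (C−B)/|BC| = (0.4318,-0.9020); ey = (0.9020,0.4318)
θ=117°: P = B + 2.28·ex + -0.84·ey = (-0.2271,-1.5282)
θ=134°: B = A + 1.00·(cos134°, sin134°) = (-0.6947, 0.7193)
θ=134°: |BD| = 6.7332
θ=134°: circle(B,8.00) ∩ circle(D,7.00): a=4.4805, h=6.6276
θ=134°:   candidates: C₊=(4.4682,6.8304) cross=44.625; C₋=(3.0521,-6.3490) cross=-44.625
θ=134°:   branch - wants cross < 0 → take C=(3.0521,-6.3490) (cross=-44.625)
θ=134°: ex = (C−B)/|BC| = (0.4683,-0.8835); ey = (0.8835,0.4683)
θ=134°: P = B + 2.28·ex + -0.84·ey = (-0.3690,-1.6886)

θ=29°: 1.07 -1.94
θ=117°: -0.23 -1.53
θ=134°: -0.37 -1.69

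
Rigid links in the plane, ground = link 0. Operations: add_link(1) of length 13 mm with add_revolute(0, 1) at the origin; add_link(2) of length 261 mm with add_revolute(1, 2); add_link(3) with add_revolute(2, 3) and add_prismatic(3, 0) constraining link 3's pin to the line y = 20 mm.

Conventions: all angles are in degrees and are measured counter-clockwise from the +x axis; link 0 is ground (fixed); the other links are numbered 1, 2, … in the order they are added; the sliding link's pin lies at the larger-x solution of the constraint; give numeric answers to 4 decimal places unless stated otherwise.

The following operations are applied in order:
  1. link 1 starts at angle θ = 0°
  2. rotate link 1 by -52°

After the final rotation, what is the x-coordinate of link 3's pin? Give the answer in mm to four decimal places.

geometry: r = 13 mm, L = 261 mm, e = 20 mm; θ starts at 0°
rotate link 1 by -52°: θ ← 0° -52° = -52°
crank pin P = (r cos θ, r sin θ) = (8.003599, -10.244140)
h = r sin θ − e = -10.244140 − 20 = -30.244140
x = r cos θ + √(L² − h²) = 8.003599 + 259.241764 = 267.245363

267.2454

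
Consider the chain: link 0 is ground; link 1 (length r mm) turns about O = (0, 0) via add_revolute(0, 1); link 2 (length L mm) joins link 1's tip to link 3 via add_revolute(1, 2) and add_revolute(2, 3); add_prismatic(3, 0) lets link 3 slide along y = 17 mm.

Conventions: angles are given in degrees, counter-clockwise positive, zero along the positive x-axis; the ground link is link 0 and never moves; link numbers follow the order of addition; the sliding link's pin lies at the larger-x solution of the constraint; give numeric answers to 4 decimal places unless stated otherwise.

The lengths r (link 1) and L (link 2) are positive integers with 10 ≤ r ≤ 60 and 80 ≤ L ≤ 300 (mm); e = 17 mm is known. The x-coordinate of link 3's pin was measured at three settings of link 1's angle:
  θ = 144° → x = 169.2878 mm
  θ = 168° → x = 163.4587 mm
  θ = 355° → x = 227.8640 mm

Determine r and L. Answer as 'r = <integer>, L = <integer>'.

constraint per measurement: (x − r cos θ)² + (r sin θ − e)² = L²
subtracting the θ₁ and θ₂ equations cancels the r² and L² terms:
r = (x₁² − x₂²) / (2[(x₁cos θ₁ + e sin θ₁) − (x₂cos θ₂ + e sin θ₂)]) = 33.0002 → r = 33
L² = (x₁ − r cos θ₁)² + (r sin θ₁ − e)² = 38416.0068 → L = 196.0000 → L = 196
check at θ₃=355°: x = 227.8640 (printed 227.8640) ✓

r = 33, L = 196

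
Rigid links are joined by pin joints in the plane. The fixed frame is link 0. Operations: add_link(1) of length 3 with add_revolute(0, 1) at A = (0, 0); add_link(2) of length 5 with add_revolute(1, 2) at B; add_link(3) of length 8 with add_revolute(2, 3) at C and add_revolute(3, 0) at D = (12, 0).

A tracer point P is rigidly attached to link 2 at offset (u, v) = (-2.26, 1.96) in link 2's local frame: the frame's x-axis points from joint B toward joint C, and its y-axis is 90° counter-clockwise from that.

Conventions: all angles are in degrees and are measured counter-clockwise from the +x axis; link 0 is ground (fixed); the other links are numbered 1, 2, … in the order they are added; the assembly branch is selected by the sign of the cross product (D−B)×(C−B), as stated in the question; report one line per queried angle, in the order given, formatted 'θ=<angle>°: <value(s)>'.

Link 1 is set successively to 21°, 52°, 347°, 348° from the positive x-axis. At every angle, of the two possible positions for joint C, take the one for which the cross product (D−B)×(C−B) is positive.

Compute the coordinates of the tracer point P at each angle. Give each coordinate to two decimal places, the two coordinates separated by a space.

A=(0,0), D=(12.00,0)
θ=21°: B = A + 3.00·(cos21°, sin21°) = (2.8007, 1.0751)
θ=21°: |BD| = 9.2619
θ=21°: circle(B,5.00) ∩ circle(D,8.00): a=2.5255, h=4.3153
θ=21°:   candidates: C₊=(5.8101,5.0681) cross=39.968; C₋=(4.8083,-3.5042) cross=-39.968
θ=21°:   branch + wants cross > 0 → take C=(5.8101,5.0681) (cross=39.968)
θ=21°: ex = (C−B)/|BC| = (0.6019,0.7986); ey = (-0.7986,0.6019)
θ=21°: P = B + -2.26·ex + 1.96·ey = (-0.1247,0.4500)
θ=52°: B = A + 3.00·(cos52°, sin52°) = (1.8470, 2.3640)
θ=52°: |BD| = 10.4246
θ=52°: circle(B,5.00) ∩ circle(D,8.00): a=3.3417, h=3.7193
θ=52°:   candidates: C₊=(5.9451,5.2286) cross=38.772; C₋=(4.2582,-2.0161) cross=-38.772
θ=52°:   branch + wants cross > 0 → take C=(5.9451,5.2286) (cross=38.772)
θ=52°: ex = (C−B)/|BC| = (0.8196,0.5729); ey = (-0.5729,0.8196)
θ=52°: P = B + -2.26·ex + 1.96·ey = (-1.1283,2.6757)
θ=347°: B = A + 3.00·(cos347°, sin347°) = (2.9231, -0.6749)
θ=347°: |BD| = 9.1019
θ=347°: circle(B,5.00) ∩ circle(D,8.00): a=2.4086, h=4.3816
θ=347°:   candidates: C₊=(5.0002,3.8733) cross=39.881; C₋=(5.6499,-4.8659) cross=-39.881
θ=347°:   branch + wants cross > 0 → take C=(5.0002,3.8733) (cross=39.881)
θ=347°: ex = (C−B)/|BC| = (0.4154,0.9096); ey = (-0.9096,0.4154)
θ=347°: P = B + -2.26·ex + 1.96·ey = (0.2014,-1.9164)
θ=348°: B = A + 3.00·(cos348°, sin348°) = (2.9344, -0.6237)
θ=348°: |BD| = 9.0870
θ=348°: circle(B,5.00) ∩ circle(D,8.00): a=2.3976, h=4.3877
θ=348°:   candidates: C₊=(5.0252,3.9182) cross=39.871; C₋=(5.6275,-4.8365) cross=-39.871
θ=348°:   branch + wants cross > 0 → take C=(5.0252,3.9182) (cross=39.871)
θ=348°: ex = (C−B)/|BC| = (0.4181,0.9084); ey = (-0.9084,0.4181)
θ=348°: P = B + -2.26·ex + 1.96·ey = (0.2090,-1.8571)

θ=21°: -0.12 0.45
θ=52°: -1.13 2.68
θ=347°: 0.20 -1.92
θ=348°: 0.21 -1.86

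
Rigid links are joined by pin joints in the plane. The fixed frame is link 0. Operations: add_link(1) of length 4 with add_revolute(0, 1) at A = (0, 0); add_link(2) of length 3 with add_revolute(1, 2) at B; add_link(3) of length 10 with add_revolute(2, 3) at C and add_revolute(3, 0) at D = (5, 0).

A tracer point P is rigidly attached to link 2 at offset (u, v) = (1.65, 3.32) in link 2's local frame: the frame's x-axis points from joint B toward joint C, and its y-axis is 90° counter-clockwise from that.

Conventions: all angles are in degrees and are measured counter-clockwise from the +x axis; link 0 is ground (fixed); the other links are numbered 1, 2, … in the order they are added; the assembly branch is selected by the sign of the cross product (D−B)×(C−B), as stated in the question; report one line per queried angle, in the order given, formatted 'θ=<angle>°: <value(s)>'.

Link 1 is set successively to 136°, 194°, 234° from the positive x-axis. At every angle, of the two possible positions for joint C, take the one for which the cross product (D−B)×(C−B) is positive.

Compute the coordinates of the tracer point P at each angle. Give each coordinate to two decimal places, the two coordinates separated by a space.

A=(0,0), D=(5.00,0)
θ=136°: B = A + 4.00·(cos136°, sin136°) = (-2.8774, 2.7786)
θ=136°: |BD| = 8.3531
θ=136°: circle(B,3.00) ∩ circle(D,10.00): a=-1.2706, h=2.7177
θ=136°:   candidates: C₊=(-3.1716,5.7642) cross=22.701; C₋=(-4.9796,0.6384) cross=-22.701
θ=136°:   branch + wants cross > 0 → take C=(-3.1716,5.7642) (cross=22.701)
θ=136°: ex = (C−B)/|BC| = (-0.0981,0.9952); ey = (-0.9952,-0.0981)
θ=136°: P = B + 1.65·ex + 3.32·ey = (-6.3432,4.0951)
θ=194°: B = A + 4.00·(cos194°, sin194°) = (-3.8812, -0.9677)
θ=194°: |BD| = 8.9337
θ=194°: circle(B,3.00) ∩ circle(D,10.00): a=-0.6262, h=2.9339
θ=194°:   candidates: C₊=(-4.8215,1.8811) cross=26.211; C₋=(-4.1859,-3.9522) cross=-26.211
θ=194°:   branch + wants cross > 0 → take C=(-4.8215,1.8811) (cross=26.211)
θ=194°: ex = (C−B)/|BC| = (-0.3134,0.9496); ey = (-0.9496,-0.3134)
θ=194°: P = B + 1.65·ex + 3.32·ey = (-7.5511,-0.4414)
θ=234°: B = A + 4.00·(cos234°, sin234°) = (-2.3511, -3.2361)
θ=234°: |BD| = 8.0319
θ=234°: circle(B,3.00) ∩ circle(D,10.00): a=-1.6490, h=2.5062
θ=234°:   candidates: C₊=(-4.8701,-1.6067) cross=20.129; C₋=(-2.8506,-6.1942) cross=-20.129
θ=234°:   branch + wants cross > 0 → take C=(-4.8701,-1.6067) (cross=20.129)
θ=234°: ex = (C−B)/|BC| = (-0.8396,0.5431); ey = (-0.5431,-0.8396)
θ=234°: P = B + 1.65·ex + 3.32·ey = (-5.5398,-5.1275)

θ=136°: -6.34 4.10
θ=194°: -7.55 -0.44
θ=234°: -5.54 -5.13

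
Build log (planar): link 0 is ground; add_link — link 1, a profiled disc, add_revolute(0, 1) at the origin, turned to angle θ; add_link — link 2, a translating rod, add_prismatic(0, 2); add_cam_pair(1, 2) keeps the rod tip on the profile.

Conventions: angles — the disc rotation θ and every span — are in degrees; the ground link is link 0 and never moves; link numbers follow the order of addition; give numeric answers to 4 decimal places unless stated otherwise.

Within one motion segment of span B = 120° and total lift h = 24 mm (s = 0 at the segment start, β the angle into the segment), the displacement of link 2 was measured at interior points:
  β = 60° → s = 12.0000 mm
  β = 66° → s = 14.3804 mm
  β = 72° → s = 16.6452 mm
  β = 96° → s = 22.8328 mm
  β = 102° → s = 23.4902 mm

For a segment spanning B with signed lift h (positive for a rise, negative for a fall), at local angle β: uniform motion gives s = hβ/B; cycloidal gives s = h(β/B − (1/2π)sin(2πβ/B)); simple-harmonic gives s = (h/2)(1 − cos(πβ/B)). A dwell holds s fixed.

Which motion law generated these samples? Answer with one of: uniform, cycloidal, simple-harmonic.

candidates at β/B = r: uniform s = h·r (linear in β); cycloidal s = h·(r − sin(2πr)/(2π)); simple-harmonic s = (h/2)(1 − cos(πr))
β=60°: printed 12.0000 | uniform 12.0000, cycloidal 12.0000, simple-harmonic 12.0000
β=66°: printed 14.3804 | uniform 13.2000, cycloidal 14.3804, simple-harmonic 13.8772
β=72°: printed 16.6452 | uniform 14.4000, cycloidal 16.6452, simple-harmonic 15.7082
β=96°: printed 22.8328 | uniform 19.2000, cycloidal 22.8328, simple-harmonic 21.7082
β=102°: printed 23.4902 | uniform 20.4000, cycloidal 23.4902, simple-harmonic 22.6921
only one law matches every sample → cycloidal

cycloidal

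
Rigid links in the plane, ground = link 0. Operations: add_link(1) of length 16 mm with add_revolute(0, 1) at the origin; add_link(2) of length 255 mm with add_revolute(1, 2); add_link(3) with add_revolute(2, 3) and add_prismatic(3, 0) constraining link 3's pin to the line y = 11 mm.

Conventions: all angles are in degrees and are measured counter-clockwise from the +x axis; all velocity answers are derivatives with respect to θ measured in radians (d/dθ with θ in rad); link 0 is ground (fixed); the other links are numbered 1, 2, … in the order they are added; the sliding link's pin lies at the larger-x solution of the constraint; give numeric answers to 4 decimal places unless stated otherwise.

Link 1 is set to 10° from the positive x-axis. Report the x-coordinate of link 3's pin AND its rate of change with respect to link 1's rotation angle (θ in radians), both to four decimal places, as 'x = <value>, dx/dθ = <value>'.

geometry: r = 16 mm, L = 255 mm, e = 11 mm
crank pin P = (r cos θ, r sin θ) = (15.756924, 2.778371)
h = r sin θ − e = 2.778371 − 11 = -8.221629
x = r cos θ + √(L² − h²) = 15.756924 + 254.867426 = 270.624350
dx/dθ = −r sin θ − h·r cos θ/√(L² − h²) (θ in radians; h = -8.221629) = -2.270077

x = 270.6244, dx/dθ = -2.2701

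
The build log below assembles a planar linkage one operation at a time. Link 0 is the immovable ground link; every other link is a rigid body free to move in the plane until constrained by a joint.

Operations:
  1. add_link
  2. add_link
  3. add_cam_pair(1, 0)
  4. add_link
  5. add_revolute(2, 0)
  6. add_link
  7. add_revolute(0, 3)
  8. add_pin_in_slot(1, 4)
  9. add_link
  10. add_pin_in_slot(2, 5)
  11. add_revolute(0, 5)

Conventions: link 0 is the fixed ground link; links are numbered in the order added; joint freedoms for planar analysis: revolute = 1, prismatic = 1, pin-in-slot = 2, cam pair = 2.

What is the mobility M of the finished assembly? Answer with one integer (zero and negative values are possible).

ground; <1,0,0>
#1 <2,0,0>
#2 <3,0,0>
C:1↔0 J2 <3,0,1>
#3 <4,0,1>
R:2↔0 J1 <4,1,1>
#4 <5,1,1>
R:0↔3 J1 <5,2,1>
PS:1↔4 J2 <5,2,2>
#5 <6,2,2>
PS:2↔5 J2 <6,2,3>
R:0↔5 J1 <6,3,3>
3×5 − 2×3 − 1×3 = 6

M = 6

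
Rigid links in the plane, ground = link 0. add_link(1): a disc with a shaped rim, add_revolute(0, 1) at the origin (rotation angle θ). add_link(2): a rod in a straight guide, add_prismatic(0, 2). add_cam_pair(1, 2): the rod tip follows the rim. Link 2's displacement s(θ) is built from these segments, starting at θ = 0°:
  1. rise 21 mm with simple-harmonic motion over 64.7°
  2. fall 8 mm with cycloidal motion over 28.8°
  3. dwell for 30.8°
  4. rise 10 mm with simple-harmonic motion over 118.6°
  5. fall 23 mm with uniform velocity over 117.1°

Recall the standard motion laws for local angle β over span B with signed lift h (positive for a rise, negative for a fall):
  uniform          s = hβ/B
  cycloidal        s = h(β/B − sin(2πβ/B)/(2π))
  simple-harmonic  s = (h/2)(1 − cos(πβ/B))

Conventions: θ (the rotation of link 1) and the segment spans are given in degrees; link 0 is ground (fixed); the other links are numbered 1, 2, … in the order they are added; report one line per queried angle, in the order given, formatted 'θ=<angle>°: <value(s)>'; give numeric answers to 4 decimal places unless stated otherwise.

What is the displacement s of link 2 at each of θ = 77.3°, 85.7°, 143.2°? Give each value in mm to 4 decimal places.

segment 1 (0° to 64.7°, simple-harmonic, h = 21) is passed completely: s = 0.0000 + (21) = 21.0000
θ = 77.3° falls in segment 2 (64.7° to 93.5°, cycloidal, h = -8): β = 77.3 − 64.7 = 12.6°, B = 28.8°; Δs = -8·(0.4375 − sin(2π·0.4375)/(2π)) = -3.0128; s = 21.0000 − 3.0128 = 17.9872
θ = 85.7° falls in segment 2 (64.7° to 93.5°, cycloidal, h = -8): β = 85.7 − 64.7 = 21°, B = 28.8°; Δs = -8·(0.7292 − sin(2π·0.7292)/(2π)) = -7.0957; s = 21.0000 − 7.0957 = 13.9043
segment 2 (64.7° to 93.5°, cycloidal, h = -8) is passed completely: s = 21.0000 + (-8) = 13.0000
segment 3 (93.5° to 124.3°, dwell): s unchanged at 13.0000
θ = 143.2° falls in segment 4 (124.3° to 242.9°, simple-harmonic, h = 10): β = 143.2 − 124.3 = 18.9°, B = 118.6°; Δs = 10/2·(1 − cos(π·0.1594)) = 0.6136; s = 13.0000 + 0.6136 = 13.6136

θ=77.3°: 17.9872
θ=85.7°: 13.9043
θ=143.2°: 13.6136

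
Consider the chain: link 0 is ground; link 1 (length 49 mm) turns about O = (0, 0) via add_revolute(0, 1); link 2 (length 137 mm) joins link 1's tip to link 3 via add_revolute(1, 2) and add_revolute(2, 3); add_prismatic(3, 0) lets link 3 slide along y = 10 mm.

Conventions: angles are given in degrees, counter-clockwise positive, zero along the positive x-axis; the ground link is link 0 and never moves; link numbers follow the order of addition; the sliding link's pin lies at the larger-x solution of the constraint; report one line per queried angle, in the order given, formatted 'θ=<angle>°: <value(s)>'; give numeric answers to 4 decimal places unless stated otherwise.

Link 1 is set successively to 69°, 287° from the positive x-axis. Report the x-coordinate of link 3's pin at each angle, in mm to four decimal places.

geometry: r = 49 mm, L = 137 mm, e = 10 mm
θ=69°: crank pin P = (r cos θ, r sin θ) = (17.560030, 45.745441)
θ=69°: h = r sin θ − e = 45.745441 − 10 = 35.745441
θ=69°: x = r cos θ + √(L² − h²) = 17.560030 + 132.254540 = 149.814570
θ=287°: crank pin P = (r cos θ, r sin θ) = (14.326214, -46.858933)
θ=287°: h = r sin θ − e = -46.858933 − 10 = -56.858933
θ=287°: x = r cos θ + √(L² − h²) = 14.326214 + 124.643739 = 138.969953

θ=69°: 149.8146
θ=287°: 138.9700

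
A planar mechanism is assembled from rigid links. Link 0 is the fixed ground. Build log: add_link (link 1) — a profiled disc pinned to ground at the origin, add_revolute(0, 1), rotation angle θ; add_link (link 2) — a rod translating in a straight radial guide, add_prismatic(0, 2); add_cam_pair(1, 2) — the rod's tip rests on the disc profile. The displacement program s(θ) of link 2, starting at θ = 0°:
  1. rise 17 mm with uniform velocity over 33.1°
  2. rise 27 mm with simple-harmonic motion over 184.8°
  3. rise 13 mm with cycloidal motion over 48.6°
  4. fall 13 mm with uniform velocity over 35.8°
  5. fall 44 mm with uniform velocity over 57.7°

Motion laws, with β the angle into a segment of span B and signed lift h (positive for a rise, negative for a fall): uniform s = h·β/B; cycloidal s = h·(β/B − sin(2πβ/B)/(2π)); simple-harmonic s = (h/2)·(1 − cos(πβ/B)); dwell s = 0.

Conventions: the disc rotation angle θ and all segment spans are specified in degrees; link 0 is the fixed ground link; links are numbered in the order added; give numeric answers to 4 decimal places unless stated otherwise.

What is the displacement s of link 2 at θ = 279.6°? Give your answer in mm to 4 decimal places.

seg 1 [0°–33.1°] uniform, h=17: full span → s += 17 → s = 17.0000
seg 2 [33.1°–217.9°] simple-harmonic, h=27: full span → s += 27 → s = 44.0000
seg 3 [217.9°–266.5°] cycloidal, h=13: full span → s += 13 → s = 57.0000
seg 4 [266.5°–302.3°] uniform, h=-13: θ=279.6° here. β=13.1, B=35.8. -13·13.1/35.8 = -4.7570 → s = 52.2430

52.2430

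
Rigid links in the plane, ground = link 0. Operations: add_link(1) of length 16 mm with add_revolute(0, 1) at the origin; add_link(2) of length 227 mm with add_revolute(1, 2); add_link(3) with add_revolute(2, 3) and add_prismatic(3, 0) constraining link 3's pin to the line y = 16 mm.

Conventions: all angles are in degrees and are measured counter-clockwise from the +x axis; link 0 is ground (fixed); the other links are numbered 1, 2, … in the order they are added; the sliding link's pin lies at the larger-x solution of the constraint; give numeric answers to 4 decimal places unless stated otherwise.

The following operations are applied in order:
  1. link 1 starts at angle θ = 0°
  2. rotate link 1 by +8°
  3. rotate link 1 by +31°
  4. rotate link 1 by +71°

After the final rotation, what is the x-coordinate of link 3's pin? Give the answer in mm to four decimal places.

geometry: r = 16 mm, L = 227 mm, e = 16 mm; θ starts at 0°
rotate link 1 by +8°: θ ← 0° +8° = 8°
rotate link 1 by +31°: θ ← 8° +31° = 39°
rotate link 1 by +71°: θ ← 39° +71° = 110°
crank pin P = (r cos θ, r sin θ) = (-5.472322, 15.035082)
h = r sin θ − e = 15.035082 − 16 = -0.964918
x = r cos θ + √(L² − h²) = -5.472322 + 226.997949 = 221.525627

221.5256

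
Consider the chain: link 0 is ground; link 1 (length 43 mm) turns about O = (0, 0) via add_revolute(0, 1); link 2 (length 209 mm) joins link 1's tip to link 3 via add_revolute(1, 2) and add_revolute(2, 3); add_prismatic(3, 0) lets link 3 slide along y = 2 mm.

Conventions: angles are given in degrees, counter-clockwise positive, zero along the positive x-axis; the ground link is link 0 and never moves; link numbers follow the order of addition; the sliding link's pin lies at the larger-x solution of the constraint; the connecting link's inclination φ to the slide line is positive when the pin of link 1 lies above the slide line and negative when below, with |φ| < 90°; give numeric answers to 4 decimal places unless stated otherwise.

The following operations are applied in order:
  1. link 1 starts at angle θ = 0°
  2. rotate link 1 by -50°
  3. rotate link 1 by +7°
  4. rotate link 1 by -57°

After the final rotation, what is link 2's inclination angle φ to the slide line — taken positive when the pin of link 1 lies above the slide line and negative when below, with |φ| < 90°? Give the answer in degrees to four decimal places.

geometry: r = 43 mm, L = 209 mm, e = 2 mm; θ starts at 0°
rotate link 1 by -50°: θ ← 0° -50° = -50°
rotate link 1 by +7°: θ ← -50° +7° = -43°
rotate link 1 by -57°: θ ← -43° -57° = -100°
h = r sin θ − e = -42.346733 − 2 = -44.346733
sin φ = h / L = -44.346733 / 209 = -0.21218533
φ = arcsin(-0.21218533) = -12.250449°

-12.2504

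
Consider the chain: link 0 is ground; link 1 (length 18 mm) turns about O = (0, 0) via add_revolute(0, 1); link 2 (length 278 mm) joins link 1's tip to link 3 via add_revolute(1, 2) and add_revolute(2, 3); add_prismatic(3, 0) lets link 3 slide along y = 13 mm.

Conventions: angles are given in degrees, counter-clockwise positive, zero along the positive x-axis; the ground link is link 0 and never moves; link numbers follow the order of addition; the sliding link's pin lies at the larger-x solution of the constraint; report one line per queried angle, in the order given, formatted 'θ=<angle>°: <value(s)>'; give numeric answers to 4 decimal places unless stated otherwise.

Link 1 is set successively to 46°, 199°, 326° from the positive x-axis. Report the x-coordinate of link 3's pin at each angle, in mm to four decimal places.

geometry: r = 18 mm, L = 278 mm, e = 13 mm
θ=46°: crank pin P = (r cos θ, r sin θ) = (12.503851, 12.948116)
θ=46°: h = r sin θ − e = 12.948116 − 13 = -0.051884
θ=46°: x = r cos θ + √(L² − h²) = 12.503851 + 277.999995 = 290.503846
θ=199°: crank pin P = (r cos θ, r sin θ) = (-17.019334, -5.860227)
θ=199°: h = r sin θ − e = -5.860227 − 13 = -18.860227
θ=199°: x = r cos θ + √(L² − h²) = -17.019334 + 277.359499 = 260.340165
θ=326°: crank pin P = (r cos θ, r sin θ) = (14.922676, -10.065472)
θ=326°: h = r sin θ − e = -10.065472 − 13 = -23.065472
θ=326°: x = r cos θ + √(L² − h²) = 14.922676 + 277.041484 = 291.964161

θ=46°: 290.5038
θ=199°: 260.3402
θ=326°: 291.9642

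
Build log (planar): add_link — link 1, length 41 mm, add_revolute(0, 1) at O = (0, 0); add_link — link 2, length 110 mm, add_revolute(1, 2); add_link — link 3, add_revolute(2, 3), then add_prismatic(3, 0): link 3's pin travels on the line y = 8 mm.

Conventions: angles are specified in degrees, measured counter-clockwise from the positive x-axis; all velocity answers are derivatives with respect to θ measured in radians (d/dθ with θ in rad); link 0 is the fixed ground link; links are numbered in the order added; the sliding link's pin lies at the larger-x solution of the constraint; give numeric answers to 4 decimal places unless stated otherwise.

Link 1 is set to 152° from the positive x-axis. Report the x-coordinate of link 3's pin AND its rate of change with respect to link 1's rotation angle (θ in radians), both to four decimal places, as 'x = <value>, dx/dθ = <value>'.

geometry: r = 41 mm, L = 110 mm, e = 8 mm
crank pin P = (r cos θ, r sin θ) = (-36.200851, 19.248334)
h = r sin θ − e = 19.248334 − 8 = 11.248334
x = r cos θ + √(L² − h²) = -36.200851 + 109.423375 = 73.222524
dx/dθ = −r sin θ − h·r cos θ/√(L² − h²) (θ in radians; h = 11.248334) = -15.527015

x = 73.2225, dx/dθ = -15.5270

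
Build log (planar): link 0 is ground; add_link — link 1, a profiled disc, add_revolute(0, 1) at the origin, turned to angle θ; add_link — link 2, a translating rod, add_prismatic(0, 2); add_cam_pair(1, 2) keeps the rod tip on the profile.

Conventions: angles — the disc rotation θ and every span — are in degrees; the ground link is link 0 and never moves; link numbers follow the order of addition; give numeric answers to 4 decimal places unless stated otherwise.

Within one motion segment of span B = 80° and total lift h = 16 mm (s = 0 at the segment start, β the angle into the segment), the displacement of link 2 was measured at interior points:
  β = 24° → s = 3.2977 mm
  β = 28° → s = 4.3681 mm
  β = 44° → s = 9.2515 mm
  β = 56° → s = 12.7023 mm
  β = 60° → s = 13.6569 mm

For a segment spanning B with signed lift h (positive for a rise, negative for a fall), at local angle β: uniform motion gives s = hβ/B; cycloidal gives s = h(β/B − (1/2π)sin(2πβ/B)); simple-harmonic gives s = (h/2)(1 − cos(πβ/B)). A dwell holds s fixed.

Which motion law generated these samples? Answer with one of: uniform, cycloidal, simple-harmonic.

candidates at β/B = r: uniform s = h·r (linear in β); cycloidal s = h·(r − sin(2πr)/(2π)); simple-harmonic s = (h/2)(1 − cos(πr))
β=24°: printed 3.2977 | uniform 4.8000, cycloidal 2.3782, simple-harmonic 3.2977
β=28°: printed 4.3681 | uniform 5.6000, cycloidal 3.5399, simple-harmonic 4.3681
β=44°: printed 9.2515 | uniform 8.8000, cycloidal 9.5869, simple-harmonic 9.2515
β=56°: printed 12.7023 | uniform 11.2000, cycloidal 13.6218, simple-harmonic 12.7023
β=60°: printed 13.6569 | uniform 12.0000, cycloidal 14.5465, simple-harmonic 13.6569
only one law matches every sample → simple-harmonic

simple-harmonic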